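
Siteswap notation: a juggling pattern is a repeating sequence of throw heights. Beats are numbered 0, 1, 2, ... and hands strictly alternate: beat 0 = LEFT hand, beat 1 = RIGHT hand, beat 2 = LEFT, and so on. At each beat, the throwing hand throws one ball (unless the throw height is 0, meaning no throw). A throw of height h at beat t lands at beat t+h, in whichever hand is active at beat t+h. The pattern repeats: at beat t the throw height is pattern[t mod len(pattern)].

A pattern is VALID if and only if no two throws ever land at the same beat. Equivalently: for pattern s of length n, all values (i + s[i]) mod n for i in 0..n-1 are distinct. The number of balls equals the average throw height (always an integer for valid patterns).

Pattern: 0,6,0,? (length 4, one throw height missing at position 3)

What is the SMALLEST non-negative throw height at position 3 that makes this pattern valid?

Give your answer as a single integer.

i=0: (0 + 0) mod 4 = 0
i=1: (1 + 6) mod 4 = 3
i=2: (2 + 0) mod 4 = 2
i=3: s[i]=? (unknown)
Known residues: [0, 2, 3]; need a permutation of 0..3, so missing residue r = 1
Need (3 + s) mod 4 = 1; smallest s = (1 - 3) mod 4 = 2

Answer: 2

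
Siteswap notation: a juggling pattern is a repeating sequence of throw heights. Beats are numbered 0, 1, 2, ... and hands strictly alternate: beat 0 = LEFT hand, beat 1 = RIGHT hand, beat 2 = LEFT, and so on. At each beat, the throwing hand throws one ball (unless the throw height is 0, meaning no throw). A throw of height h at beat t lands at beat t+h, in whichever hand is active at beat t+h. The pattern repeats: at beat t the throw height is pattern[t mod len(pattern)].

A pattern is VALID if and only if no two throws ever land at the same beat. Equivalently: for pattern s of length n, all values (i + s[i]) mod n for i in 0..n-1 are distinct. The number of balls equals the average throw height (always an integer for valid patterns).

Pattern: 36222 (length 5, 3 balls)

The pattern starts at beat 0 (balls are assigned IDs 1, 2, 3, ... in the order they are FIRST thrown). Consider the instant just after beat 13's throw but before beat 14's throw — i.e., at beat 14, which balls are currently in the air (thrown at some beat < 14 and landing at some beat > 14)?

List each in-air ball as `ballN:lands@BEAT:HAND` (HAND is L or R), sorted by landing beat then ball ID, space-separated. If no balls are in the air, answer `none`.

Beat 0 (L): throw ball1 h=3 -> lands@3:R; in-air after throw: [b1@3:R]
Beat 1 (R): throw ball2 h=6 -> lands@7:R; in-air after throw: [b1@3:R b2@7:R]
Beat 2 (L): throw ball3 h=2 -> lands@4:L; in-air after throw: [b1@3:R b3@4:L b2@7:R]
Beat 3 (R): throw ball1 h=2 -> lands@5:R; in-air after throw: [b3@4:L b1@5:R b2@7:R]
Beat 4 (L): throw ball3 h=2 -> lands@6:L; in-air after throw: [b1@5:R b3@6:L b2@7:R]
Beat 5 (R): throw ball1 h=3 -> lands@8:L; in-air after throw: [b3@6:L b2@7:R b1@8:L]
Beat 6 (L): throw ball3 h=6 -> lands@12:L; in-air after throw: [b2@7:R b1@8:L b3@12:L]
Beat 7 (R): throw ball2 h=2 -> lands@9:R; in-air after throw: [b1@8:L b2@9:R b3@12:L]
Beat 8 (L): throw ball1 h=2 -> lands@10:L; in-air after throw: [b2@9:R b1@10:L b3@12:L]
Beat 9 (R): throw ball2 h=2 -> lands@11:R; in-air after throw: [b1@10:L b2@11:R b3@12:L]
Beat 10 (L): throw ball1 h=3 -> lands@13:R; in-air after throw: [b2@11:R b3@12:L b1@13:R]
Beat 11 (R): throw ball2 h=6 -> lands@17:R; in-air after throw: [b3@12:L b1@13:R b2@17:R]
Beat 12 (L): throw ball3 h=2 -> lands@14:L; in-air after throw: [b1@13:R b3@14:L b2@17:R]
Beat 13 (R): throw ball1 h=2 -> lands@15:R; in-air after throw: [b3@14:L b1@15:R b2@17:R]
Beat 14 (L): throw ball3 h=2 -> lands@16:L; in-air after throw: [b1@15:R b3@16:L b2@17:R]

Answer: ball1:lands@15:R ball2:lands@17:R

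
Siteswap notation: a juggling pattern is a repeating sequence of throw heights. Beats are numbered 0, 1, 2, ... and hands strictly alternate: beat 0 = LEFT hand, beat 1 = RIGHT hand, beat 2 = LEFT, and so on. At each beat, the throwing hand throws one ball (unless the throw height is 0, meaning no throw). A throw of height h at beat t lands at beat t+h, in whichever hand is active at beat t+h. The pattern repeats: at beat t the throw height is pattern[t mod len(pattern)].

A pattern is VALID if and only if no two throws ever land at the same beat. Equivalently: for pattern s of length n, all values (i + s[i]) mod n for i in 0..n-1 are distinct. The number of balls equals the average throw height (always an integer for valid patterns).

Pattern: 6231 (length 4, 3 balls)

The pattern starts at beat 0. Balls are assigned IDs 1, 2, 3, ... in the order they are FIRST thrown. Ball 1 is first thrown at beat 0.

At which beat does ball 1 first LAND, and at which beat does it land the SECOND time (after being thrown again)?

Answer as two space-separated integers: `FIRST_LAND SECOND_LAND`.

Answer: 6 9

Derivation:
Beat 0 (L): throw ball1 h=6 -> lands@6:L; in-air after throw: [b1@6:L]
Beat 1 (R): throw ball2 h=2 -> lands@3:R; in-air after throw: [b2@3:R b1@6:L]
Beat 2 (L): throw ball3 h=3 -> lands@5:R; in-air after throw: [b2@3:R b3@5:R b1@6:L]
Beat 3 (R): throw ball2 h=1 -> lands@4:L; in-air after throw: [b2@4:L b3@5:R b1@6:L]
Beat 4 (L): throw ball2 h=6 -> lands@10:L; in-air after throw: [b3@5:R b1@6:L b2@10:L]
Beat 5 (R): throw ball3 h=2 -> lands@7:R; in-air after throw: [b1@6:L b3@7:R b2@10:L]
Beat 6 (L): throw ball1 h=3 -> lands@9:R; in-air after throw: [b3@7:R b1@9:R b2@10:L]
Beat 7 (R): throw ball3 h=1 -> lands@8:L; in-air after throw: [b3@8:L b1@9:R b2@10:L]
Beat 8 (L): throw ball3 h=6 -> lands@14:L; in-air after throw: [b1@9:R b2@10:L b3@14:L]
Beat 9 (R): throw ball1 h=2 -> lands@11:R; in-air after throw: [b2@10:L b1@11:R b3@14:L]
Ball 1: thrown@0 h=6 -> first land @6; rethrown@6 h=3 -> second land @9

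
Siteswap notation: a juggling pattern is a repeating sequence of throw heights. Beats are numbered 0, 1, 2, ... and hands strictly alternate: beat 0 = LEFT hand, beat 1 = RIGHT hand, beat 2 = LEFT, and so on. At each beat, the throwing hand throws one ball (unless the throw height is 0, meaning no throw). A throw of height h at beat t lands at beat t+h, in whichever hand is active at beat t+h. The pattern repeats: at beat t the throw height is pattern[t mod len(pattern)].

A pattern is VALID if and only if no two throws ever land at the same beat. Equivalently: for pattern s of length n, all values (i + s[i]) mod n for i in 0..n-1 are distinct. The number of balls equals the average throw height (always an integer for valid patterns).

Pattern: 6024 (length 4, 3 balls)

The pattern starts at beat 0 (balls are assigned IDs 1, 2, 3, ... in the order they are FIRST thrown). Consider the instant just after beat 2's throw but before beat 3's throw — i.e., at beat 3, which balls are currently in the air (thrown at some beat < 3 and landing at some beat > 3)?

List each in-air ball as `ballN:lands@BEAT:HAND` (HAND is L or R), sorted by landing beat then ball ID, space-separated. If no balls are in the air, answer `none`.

Beat 0 (L): throw ball1 h=6 -> lands@6:L; in-air after throw: [b1@6:L]
Beat 2 (L): throw ball2 h=2 -> lands@4:L; in-air after throw: [b2@4:L b1@6:L]
Beat 3 (R): throw ball3 h=4 -> lands@7:R; in-air after throw: [b2@4:L b1@6:L b3@7:R]

Answer: ball2:lands@4:L ball1:lands@6:L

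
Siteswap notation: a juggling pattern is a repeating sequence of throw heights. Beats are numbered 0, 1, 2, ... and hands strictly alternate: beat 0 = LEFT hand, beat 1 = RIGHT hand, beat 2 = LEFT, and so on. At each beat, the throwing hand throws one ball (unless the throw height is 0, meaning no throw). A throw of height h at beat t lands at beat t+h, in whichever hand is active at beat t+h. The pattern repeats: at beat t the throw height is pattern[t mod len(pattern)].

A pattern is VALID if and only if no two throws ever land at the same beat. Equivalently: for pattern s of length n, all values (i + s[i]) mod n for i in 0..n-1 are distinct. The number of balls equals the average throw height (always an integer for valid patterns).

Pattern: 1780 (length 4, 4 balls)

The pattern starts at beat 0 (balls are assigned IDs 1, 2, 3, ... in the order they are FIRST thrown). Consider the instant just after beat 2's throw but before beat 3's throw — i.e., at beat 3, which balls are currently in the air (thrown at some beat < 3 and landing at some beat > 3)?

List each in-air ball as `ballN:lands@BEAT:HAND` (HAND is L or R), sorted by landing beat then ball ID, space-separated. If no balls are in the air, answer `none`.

Answer: ball1:lands@8:L ball2:lands@10:L

Derivation:
Beat 0 (L): throw ball1 h=1 -> lands@1:R; in-air after throw: [b1@1:R]
Beat 1 (R): throw ball1 h=7 -> lands@8:L; in-air after throw: [b1@8:L]
Beat 2 (L): throw ball2 h=8 -> lands@10:L; in-air after throw: [b1@8:L b2@10:L]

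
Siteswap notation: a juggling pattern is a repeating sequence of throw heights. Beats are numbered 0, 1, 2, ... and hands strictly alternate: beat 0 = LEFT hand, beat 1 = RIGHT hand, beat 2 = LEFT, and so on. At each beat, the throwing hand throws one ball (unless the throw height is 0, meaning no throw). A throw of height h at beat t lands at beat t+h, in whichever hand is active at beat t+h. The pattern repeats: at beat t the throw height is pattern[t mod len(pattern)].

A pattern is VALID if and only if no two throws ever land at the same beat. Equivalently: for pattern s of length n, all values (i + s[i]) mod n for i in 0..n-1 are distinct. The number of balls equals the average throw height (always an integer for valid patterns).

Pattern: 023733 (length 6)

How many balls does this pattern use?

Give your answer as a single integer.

Pattern = [0, 2, 3, 7, 3, 3], length n = 6
  position 0: throw height = 0, running sum = 0
  position 1: throw height = 2, running sum = 2
  position 2: throw height = 3, running sum = 5
  position 3: throw height = 7, running sum = 12
  position 4: throw height = 3, running sum = 15
  position 5: throw height = 3, running sum = 18
Total sum = 18; balls = sum / n = 18 / 6 = 3

Answer: 3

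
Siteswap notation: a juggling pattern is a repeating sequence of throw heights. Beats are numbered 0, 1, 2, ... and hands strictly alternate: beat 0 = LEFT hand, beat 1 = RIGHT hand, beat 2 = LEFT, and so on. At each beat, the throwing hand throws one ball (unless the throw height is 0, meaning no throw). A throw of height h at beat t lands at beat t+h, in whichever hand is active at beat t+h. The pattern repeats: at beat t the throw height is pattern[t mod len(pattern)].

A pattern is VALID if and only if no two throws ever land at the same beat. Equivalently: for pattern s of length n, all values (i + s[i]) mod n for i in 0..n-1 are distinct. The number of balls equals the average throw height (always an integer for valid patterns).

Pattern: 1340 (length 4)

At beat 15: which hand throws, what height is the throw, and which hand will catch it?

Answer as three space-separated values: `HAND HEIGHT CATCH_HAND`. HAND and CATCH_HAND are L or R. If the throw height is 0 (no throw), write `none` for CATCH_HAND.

Answer: R 0 none

Derivation:
Beat 15: 15 mod 2 = 1, so hand = R
Throw height = pattern[15 mod 4] = pattern[3] = 0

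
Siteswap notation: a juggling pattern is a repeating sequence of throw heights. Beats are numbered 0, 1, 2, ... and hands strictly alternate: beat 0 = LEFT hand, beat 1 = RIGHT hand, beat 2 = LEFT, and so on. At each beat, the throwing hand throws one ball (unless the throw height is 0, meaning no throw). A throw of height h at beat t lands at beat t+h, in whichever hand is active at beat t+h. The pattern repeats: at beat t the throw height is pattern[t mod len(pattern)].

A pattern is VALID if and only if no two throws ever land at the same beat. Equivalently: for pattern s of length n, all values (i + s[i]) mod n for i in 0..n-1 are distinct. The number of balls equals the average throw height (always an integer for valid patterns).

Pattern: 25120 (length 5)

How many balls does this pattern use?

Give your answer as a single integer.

Answer: 2

Derivation:
Pattern = [2, 5, 1, 2, 0], length n = 5
  position 0: throw height = 2, running sum = 2
  position 1: throw height = 5, running sum = 7
  position 2: throw height = 1, running sum = 8
  position 3: throw height = 2, running sum = 10
  position 4: throw height = 0, running sum = 10
Total sum = 10; balls = sum / n = 10 / 5 = 2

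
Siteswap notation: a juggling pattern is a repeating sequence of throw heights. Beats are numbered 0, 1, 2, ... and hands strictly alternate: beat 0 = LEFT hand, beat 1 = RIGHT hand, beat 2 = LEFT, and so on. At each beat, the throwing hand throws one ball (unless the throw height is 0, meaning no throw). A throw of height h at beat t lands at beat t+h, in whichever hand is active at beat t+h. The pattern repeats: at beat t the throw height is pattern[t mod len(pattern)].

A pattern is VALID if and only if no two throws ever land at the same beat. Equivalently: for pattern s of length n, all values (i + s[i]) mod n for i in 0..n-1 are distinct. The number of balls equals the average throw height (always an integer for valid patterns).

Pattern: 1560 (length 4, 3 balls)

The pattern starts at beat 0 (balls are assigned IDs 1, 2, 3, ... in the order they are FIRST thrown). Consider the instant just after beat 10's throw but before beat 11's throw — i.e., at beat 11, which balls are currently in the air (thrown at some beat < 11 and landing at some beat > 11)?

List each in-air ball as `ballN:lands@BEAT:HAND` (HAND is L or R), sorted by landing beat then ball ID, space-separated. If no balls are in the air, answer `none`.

Beat 0 (L): throw ball1 h=1 -> lands@1:R; in-air after throw: [b1@1:R]
Beat 1 (R): throw ball1 h=5 -> lands@6:L; in-air after throw: [b1@6:L]
Beat 2 (L): throw ball2 h=6 -> lands@8:L; in-air after throw: [b1@6:L b2@8:L]
Beat 4 (L): throw ball3 h=1 -> lands@5:R; in-air after throw: [b3@5:R b1@6:L b2@8:L]
Beat 5 (R): throw ball3 h=5 -> lands@10:L; in-air after throw: [b1@6:L b2@8:L b3@10:L]
Beat 6 (L): throw ball1 h=6 -> lands@12:L; in-air after throw: [b2@8:L b3@10:L b1@12:L]
Beat 8 (L): throw ball2 h=1 -> lands@9:R; in-air after throw: [b2@9:R b3@10:L b1@12:L]
Beat 9 (R): throw ball2 h=5 -> lands@14:L; in-air after throw: [b3@10:L b1@12:L b2@14:L]
Beat 10 (L): throw ball3 h=6 -> lands@16:L; in-air after throw: [b1@12:L b2@14:L b3@16:L]

Answer: ball1:lands@12:L ball2:lands@14:L ball3:lands@16:L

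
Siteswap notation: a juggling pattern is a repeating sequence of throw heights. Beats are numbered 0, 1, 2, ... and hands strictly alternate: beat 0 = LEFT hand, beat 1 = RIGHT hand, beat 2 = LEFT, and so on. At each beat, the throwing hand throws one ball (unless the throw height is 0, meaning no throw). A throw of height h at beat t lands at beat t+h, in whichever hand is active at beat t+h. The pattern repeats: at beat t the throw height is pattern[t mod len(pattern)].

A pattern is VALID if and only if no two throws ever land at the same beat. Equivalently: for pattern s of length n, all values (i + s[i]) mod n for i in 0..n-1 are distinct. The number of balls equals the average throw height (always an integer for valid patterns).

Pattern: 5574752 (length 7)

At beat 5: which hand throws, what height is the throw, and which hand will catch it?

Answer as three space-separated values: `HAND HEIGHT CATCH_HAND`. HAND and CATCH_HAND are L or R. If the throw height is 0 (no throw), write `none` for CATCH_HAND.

Answer: R 5 L

Derivation:
Beat 5: 5 mod 2 = 1, so hand = R
Throw height = pattern[5 mod 7] = pattern[5] = 5
Lands at beat 5+5=10, 10 mod 2 = 0, so catch hand = L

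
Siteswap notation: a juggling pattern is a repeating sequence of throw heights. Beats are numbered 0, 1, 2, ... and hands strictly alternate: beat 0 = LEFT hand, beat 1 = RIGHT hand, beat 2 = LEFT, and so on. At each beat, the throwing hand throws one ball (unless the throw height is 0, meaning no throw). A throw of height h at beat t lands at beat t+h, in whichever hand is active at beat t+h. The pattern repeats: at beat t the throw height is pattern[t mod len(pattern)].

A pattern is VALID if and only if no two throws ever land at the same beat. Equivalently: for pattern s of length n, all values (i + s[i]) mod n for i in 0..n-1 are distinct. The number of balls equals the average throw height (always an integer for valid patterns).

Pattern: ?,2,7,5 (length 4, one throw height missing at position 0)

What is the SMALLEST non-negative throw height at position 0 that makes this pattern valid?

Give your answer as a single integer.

i=0: s[i]=? (unknown)
i=1: (1 + 2) mod 4 = 3
i=2: (2 + 7) mod 4 = 1
i=3: (3 + 5) mod 4 = 0
Known residues: [0, 1, 3]; need a permutation of 0..3, so missing residue r = 2
Need (0 + s) mod 4 = 2; smallest s = (2 - 0) mod 4 = 2

Answer: 2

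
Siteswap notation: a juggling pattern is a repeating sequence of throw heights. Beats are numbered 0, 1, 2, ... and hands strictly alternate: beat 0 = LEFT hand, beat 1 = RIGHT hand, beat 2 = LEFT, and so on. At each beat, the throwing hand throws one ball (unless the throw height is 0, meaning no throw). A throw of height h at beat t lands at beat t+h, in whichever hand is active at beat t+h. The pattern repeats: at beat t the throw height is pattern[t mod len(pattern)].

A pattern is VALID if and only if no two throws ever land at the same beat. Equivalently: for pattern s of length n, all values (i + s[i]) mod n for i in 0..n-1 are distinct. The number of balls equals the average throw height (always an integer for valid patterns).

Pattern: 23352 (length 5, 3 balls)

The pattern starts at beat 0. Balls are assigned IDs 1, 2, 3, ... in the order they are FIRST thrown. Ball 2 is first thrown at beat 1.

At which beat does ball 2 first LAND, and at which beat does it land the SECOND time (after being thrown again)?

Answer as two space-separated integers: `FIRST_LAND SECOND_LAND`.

Beat 0 (L): throw ball1 h=2 -> lands@2:L; in-air after throw: [b1@2:L]
Beat 1 (R): throw ball2 h=3 -> lands@4:L; in-air after throw: [b1@2:L b2@4:L]
Beat 2 (L): throw ball1 h=3 -> lands@5:R; in-air after throw: [b2@4:L b1@5:R]
Beat 3 (R): throw ball3 h=5 -> lands@8:L; in-air after throw: [b2@4:L b1@5:R b3@8:L]
Beat 4 (L): throw ball2 h=2 -> lands@6:L; in-air after throw: [b1@5:R b2@6:L b3@8:L]
Beat 5 (R): throw ball1 h=2 -> lands@7:R; in-air after throw: [b2@6:L b1@7:R b3@8:L]
Beat 6 (L): throw ball2 h=3 -> lands@9:R; in-air after throw: [b1@7:R b3@8:L b2@9:R]
Ball 2: thrown@1 h=3 -> first land @4; rethrown@4 h=2 -> second land @6

Answer: 4 6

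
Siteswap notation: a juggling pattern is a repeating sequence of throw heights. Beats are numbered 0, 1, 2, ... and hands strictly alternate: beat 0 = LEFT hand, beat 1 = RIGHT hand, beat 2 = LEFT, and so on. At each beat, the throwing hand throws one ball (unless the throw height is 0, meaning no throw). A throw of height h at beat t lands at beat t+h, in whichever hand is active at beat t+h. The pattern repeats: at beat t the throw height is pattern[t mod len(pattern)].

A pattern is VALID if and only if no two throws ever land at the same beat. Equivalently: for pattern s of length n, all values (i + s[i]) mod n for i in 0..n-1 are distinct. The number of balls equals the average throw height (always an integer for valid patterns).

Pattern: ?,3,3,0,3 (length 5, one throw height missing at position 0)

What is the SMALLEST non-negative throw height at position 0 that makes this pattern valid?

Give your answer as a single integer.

i=0: s[i]=? (unknown)
i=1: (1 + 3) mod 5 = 4
i=2: (2 + 3) mod 5 = 0
i=3: (3 + 0) mod 5 = 3
i=4: (4 + 3) mod 5 = 2
Known residues: [0, 2, 3, 4]; need a permutation of 0..4, so missing residue r = 1
Need (0 + s) mod 5 = 1; smallest s = (1 - 0) mod 5 = 1

Answer: 1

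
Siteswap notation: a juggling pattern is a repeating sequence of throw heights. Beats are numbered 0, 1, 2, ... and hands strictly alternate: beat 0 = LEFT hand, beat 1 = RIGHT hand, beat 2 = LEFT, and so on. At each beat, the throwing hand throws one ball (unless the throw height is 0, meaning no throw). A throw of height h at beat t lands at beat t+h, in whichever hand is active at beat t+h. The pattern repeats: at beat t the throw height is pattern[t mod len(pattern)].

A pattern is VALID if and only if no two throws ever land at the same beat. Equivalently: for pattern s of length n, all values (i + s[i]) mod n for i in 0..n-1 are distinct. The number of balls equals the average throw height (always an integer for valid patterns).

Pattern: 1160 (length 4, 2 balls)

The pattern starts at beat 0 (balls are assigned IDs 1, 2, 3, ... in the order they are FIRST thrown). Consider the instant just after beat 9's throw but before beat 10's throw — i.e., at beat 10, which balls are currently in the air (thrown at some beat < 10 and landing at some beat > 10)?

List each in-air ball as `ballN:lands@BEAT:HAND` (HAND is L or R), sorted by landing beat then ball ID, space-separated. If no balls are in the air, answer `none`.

Answer: ball2:lands@12:L

Derivation:
Beat 0 (L): throw ball1 h=1 -> lands@1:R; in-air after throw: [b1@1:R]
Beat 1 (R): throw ball1 h=1 -> lands@2:L; in-air after throw: [b1@2:L]
Beat 2 (L): throw ball1 h=6 -> lands@8:L; in-air after throw: [b1@8:L]
Beat 4 (L): throw ball2 h=1 -> lands@5:R; in-air after throw: [b2@5:R b1@8:L]
Beat 5 (R): throw ball2 h=1 -> lands@6:L; in-air after throw: [b2@6:L b1@8:L]
Beat 6 (L): throw ball2 h=6 -> lands@12:L; in-air after throw: [b1@8:L b2@12:L]
Beat 8 (L): throw ball1 h=1 -> lands@9:R; in-air after throw: [b1@9:R b2@12:L]
Beat 9 (R): throw ball1 h=1 -> lands@10:L; in-air after throw: [b1@10:L b2@12:L]
Beat 10 (L): throw ball1 h=6 -> lands@16:L; in-air after throw: [b2@12:L b1@16:L]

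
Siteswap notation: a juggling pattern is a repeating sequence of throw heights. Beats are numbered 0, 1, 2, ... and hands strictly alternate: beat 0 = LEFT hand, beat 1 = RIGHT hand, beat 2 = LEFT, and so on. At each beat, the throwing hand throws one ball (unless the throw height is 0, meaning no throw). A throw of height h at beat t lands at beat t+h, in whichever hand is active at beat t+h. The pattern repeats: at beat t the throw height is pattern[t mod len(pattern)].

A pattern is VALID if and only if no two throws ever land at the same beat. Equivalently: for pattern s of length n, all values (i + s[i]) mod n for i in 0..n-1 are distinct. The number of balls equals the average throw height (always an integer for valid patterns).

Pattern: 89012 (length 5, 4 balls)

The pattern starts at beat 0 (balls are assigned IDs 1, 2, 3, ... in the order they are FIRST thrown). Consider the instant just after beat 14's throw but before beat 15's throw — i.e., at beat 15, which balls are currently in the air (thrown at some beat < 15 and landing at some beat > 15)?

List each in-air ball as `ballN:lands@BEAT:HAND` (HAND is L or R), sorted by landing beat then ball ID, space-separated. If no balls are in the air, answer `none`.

Beat 0 (L): throw ball1 h=8 -> lands@8:L; in-air after throw: [b1@8:L]
Beat 1 (R): throw ball2 h=9 -> lands@10:L; in-air after throw: [b1@8:L b2@10:L]
Beat 3 (R): throw ball3 h=1 -> lands@4:L; in-air after throw: [b3@4:L b1@8:L b2@10:L]
Beat 4 (L): throw ball3 h=2 -> lands@6:L; in-air after throw: [b3@6:L b1@8:L b2@10:L]
Beat 5 (R): throw ball4 h=8 -> lands@13:R; in-air after throw: [b3@6:L b1@8:L b2@10:L b4@13:R]
Beat 6 (L): throw ball3 h=9 -> lands@15:R; in-air after throw: [b1@8:L b2@10:L b4@13:R b3@15:R]
Beat 8 (L): throw ball1 h=1 -> lands@9:R; in-air after throw: [b1@9:R b2@10:L b4@13:R b3@15:R]
Beat 9 (R): throw ball1 h=2 -> lands@11:R; in-air after throw: [b2@10:L b1@11:R b4@13:R b3@15:R]
Beat 10 (L): throw ball2 h=8 -> lands@18:L; in-air after throw: [b1@11:R b4@13:R b3@15:R b2@18:L]
Beat 11 (R): throw ball1 h=9 -> lands@20:L; in-air after throw: [b4@13:R b3@15:R b2@18:L b1@20:L]
Beat 13 (R): throw ball4 h=1 -> lands@14:L; in-air after throw: [b4@14:L b3@15:R b2@18:L b1@20:L]
Beat 14 (L): throw ball4 h=2 -> lands@16:L; in-air after throw: [b3@15:R b4@16:L b2@18:L b1@20:L]
Beat 15 (R): throw ball3 h=8 -> lands@23:R; in-air after throw: [b4@16:L b2@18:L b1@20:L b3@23:R]

Answer: ball4:lands@16:L ball2:lands@18:L ball1:lands@20:L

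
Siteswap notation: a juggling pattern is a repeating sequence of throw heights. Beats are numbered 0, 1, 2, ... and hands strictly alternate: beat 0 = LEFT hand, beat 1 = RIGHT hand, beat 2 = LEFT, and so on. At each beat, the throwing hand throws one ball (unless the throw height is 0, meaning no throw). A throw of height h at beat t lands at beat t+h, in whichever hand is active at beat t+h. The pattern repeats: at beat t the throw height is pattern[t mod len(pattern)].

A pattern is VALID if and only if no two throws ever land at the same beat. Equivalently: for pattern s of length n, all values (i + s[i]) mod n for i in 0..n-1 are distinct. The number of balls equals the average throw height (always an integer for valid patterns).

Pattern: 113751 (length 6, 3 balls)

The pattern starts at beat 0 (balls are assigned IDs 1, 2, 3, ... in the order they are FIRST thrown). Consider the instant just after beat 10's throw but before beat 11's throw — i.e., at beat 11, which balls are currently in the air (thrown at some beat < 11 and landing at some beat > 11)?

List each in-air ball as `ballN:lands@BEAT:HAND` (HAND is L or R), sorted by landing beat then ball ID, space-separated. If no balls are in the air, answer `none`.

Beat 0 (L): throw ball1 h=1 -> lands@1:R; in-air after throw: [b1@1:R]
Beat 1 (R): throw ball1 h=1 -> lands@2:L; in-air after throw: [b1@2:L]
Beat 2 (L): throw ball1 h=3 -> lands@5:R; in-air after throw: [b1@5:R]
Beat 3 (R): throw ball2 h=7 -> lands@10:L; in-air after throw: [b1@5:R b2@10:L]
Beat 4 (L): throw ball3 h=5 -> lands@9:R; in-air after throw: [b1@5:R b3@9:R b2@10:L]
Beat 5 (R): throw ball1 h=1 -> lands@6:L; in-air after throw: [b1@6:L b3@9:R b2@10:L]
Beat 6 (L): throw ball1 h=1 -> lands@7:R; in-air after throw: [b1@7:R b3@9:R b2@10:L]
Beat 7 (R): throw ball1 h=1 -> lands@8:L; in-air after throw: [b1@8:L b3@9:R b2@10:L]
Beat 8 (L): throw ball1 h=3 -> lands@11:R; in-air after throw: [b3@9:R b2@10:L b1@11:R]
Beat 9 (R): throw ball3 h=7 -> lands@16:L; in-air after throw: [b2@10:L b1@11:R b3@16:L]
Beat 10 (L): throw ball2 h=5 -> lands@15:R; in-air after throw: [b1@11:R b2@15:R b3@16:L]
Beat 11 (R): throw ball1 h=1 -> lands@12:L; in-air after throw: [b1@12:L b2@15:R b3@16:L]

Answer: ball2:lands@15:R ball3:lands@16:L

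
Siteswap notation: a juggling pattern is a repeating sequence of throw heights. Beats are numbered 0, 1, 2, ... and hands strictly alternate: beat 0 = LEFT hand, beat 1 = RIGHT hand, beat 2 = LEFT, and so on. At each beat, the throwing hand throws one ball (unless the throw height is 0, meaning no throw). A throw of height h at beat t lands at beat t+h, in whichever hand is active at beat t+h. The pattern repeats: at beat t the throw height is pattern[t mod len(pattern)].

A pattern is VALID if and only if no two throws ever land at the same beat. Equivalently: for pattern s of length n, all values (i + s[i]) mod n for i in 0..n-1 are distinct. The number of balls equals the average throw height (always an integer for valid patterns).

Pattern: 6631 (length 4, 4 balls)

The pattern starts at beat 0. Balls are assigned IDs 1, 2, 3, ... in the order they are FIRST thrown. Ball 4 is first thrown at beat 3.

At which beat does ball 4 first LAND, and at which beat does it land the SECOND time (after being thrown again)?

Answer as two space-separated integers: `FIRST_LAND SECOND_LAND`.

Answer: 4 10

Derivation:
Beat 0 (L): throw ball1 h=6 -> lands@6:L; in-air after throw: [b1@6:L]
Beat 1 (R): throw ball2 h=6 -> lands@7:R; in-air after throw: [b1@6:L b2@7:R]
Beat 2 (L): throw ball3 h=3 -> lands@5:R; in-air after throw: [b3@5:R b1@6:L b2@7:R]
Beat 3 (R): throw ball4 h=1 -> lands@4:L; in-air after throw: [b4@4:L b3@5:R b1@6:L b2@7:R]
Beat 4 (L): throw ball4 h=6 -> lands@10:L; in-air after throw: [b3@5:R b1@6:L b2@7:R b4@10:L]
Beat 5 (R): throw ball3 h=6 -> lands@11:R; in-air after throw: [b1@6:L b2@7:R b4@10:L b3@11:R]
Beat 6 (L): throw ball1 h=3 -> lands@9:R; in-air after throw: [b2@7:R b1@9:R b4@10:L b3@11:R]
Beat 7 (R): throw ball2 h=1 -> lands@8:L; in-air after throw: [b2@8:L b1@9:R b4@10:L b3@11:R]
Beat 8 (L): throw ball2 h=6 -> lands@14:L; in-air after throw: [b1@9:R b4@10:L b3@11:R b2@14:L]
Beat 9 (R): throw ball1 h=6 -> lands@15:R; in-air after throw: [b4@10:L b3@11:R b2@14:L b1@15:R]
Beat 10 (L): throw ball4 h=3 -> lands@13:R; in-air after throw: [b3@11:R b4@13:R b2@14:L b1@15:R]
Ball 4: thrown@3 h=1 -> first land @4; rethrown@4 h=6 -> second land @10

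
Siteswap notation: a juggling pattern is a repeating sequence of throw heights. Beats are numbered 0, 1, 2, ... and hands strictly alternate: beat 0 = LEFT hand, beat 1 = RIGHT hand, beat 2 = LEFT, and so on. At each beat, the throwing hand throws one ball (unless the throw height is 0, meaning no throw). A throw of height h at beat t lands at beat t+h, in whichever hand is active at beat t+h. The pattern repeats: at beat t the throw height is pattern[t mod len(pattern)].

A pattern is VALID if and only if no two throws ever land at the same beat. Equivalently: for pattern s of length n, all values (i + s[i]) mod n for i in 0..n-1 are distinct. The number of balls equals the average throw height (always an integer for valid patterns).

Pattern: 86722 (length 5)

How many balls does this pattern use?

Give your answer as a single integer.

Answer: 5

Derivation:
Pattern = [8, 6, 7, 2, 2], length n = 5
  position 0: throw height = 8, running sum = 8
  position 1: throw height = 6, running sum = 14
  position 2: throw height = 7, running sum = 21
  position 3: throw height = 2, running sum = 23
  position 4: throw height = 2, running sum = 25
Total sum = 25; balls = sum / n = 25 / 5 = 5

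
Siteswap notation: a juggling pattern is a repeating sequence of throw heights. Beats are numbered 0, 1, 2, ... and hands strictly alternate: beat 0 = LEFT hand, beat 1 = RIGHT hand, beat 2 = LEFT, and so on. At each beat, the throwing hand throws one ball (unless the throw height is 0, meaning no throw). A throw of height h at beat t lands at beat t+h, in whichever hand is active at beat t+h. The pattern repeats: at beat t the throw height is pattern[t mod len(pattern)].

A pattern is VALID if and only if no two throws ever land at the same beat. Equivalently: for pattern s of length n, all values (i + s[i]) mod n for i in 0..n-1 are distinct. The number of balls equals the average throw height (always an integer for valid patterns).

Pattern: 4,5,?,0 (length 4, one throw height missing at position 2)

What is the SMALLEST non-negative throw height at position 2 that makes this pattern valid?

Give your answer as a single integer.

Answer: 3

Derivation:
i=0: (0 + 4) mod 4 = 0
i=1: (1 + 5) mod 4 = 2
i=2: s[i]=? (unknown)
i=3: (3 + 0) mod 4 = 3
Known residues: [0, 2, 3]; need a permutation of 0..3, so missing residue r = 1
Need (2 + s) mod 4 = 1; smallest s = (1 - 2) mod 4 = 3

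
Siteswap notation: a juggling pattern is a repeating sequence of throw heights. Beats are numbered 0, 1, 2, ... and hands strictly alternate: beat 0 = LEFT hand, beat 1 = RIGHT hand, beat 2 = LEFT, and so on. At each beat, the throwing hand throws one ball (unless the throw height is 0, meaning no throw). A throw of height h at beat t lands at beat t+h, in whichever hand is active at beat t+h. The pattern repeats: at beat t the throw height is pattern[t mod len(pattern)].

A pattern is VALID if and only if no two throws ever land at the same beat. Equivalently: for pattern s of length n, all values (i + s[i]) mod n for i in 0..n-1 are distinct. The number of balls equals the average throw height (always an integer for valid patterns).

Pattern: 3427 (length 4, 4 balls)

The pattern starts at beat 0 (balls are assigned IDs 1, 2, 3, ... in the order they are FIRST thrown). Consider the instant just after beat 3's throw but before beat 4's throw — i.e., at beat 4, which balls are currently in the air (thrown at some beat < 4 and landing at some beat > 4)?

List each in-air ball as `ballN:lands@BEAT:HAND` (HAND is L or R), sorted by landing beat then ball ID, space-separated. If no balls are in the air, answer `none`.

Answer: ball2:lands@5:R ball1:lands@10:L

Derivation:
Beat 0 (L): throw ball1 h=3 -> lands@3:R; in-air after throw: [b1@3:R]
Beat 1 (R): throw ball2 h=4 -> lands@5:R; in-air after throw: [b1@3:R b2@5:R]
Beat 2 (L): throw ball3 h=2 -> lands@4:L; in-air after throw: [b1@3:R b3@4:L b2@5:R]
Beat 3 (R): throw ball1 h=7 -> lands@10:L; in-air after throw: [b3@4:L b2@5:R b1@10:L]
Beat 4 (L): throw ball3 h=3 -> lands@7:R; in-air after throw: [b2@5:R b3@7:R b1@10:L]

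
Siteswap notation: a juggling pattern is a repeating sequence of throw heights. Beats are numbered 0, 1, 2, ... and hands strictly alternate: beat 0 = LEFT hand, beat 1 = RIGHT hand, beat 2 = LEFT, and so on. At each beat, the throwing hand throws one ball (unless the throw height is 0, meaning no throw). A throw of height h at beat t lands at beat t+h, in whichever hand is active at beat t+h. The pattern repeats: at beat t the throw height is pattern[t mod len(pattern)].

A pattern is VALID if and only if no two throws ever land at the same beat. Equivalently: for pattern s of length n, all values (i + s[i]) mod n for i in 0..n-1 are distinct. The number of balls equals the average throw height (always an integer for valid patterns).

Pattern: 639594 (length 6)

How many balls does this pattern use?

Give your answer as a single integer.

Answer: 6

Derivation:
Pattern = [6, 3, 9, 5, 9, 4], length n = 6
  position 0: throw height = 6, running sum = 6
  position 1: throw height = 3, running sum = 9
  position 2: throw height = 9, running sum = 18
  position 3: throw height = 5, running sum = 23
  position 4: throw height = 9, running sum = 32
  position 5: throw height = 4, running sum = 36
Total sum = 36; balls = sum / n = 36 / 6 = 6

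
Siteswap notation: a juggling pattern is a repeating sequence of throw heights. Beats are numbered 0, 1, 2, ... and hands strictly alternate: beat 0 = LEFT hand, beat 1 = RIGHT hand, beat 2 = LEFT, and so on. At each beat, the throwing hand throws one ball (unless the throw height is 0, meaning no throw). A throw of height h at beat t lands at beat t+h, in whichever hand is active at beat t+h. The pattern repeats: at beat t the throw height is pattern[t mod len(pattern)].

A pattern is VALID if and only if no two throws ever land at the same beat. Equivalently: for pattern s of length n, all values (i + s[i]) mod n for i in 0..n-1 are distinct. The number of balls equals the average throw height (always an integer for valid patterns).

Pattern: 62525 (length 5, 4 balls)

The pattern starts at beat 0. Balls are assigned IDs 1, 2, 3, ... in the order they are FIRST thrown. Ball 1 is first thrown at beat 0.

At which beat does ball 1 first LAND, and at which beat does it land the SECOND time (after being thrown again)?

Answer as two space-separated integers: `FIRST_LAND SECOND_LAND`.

Beat 0 (L): throw ball1 h=6 -> lands@6:L; in-air after throw: [b1@6:L]
Beat 1 (R): throw ball2 h=2 -> lands@3:R; in-air after throw: [b2@3:R b1@6:L]
Beat 2 (L): throw ball3 h=5 -> lands@7:R; in-air after throw: [b2@3:R b1@6:L b3@7:R]
Beat 3 (R): throw ball2 h=2 -> lands@5:R; in-air after throw: [b2@5:R b1@6:L b3@7:R]
Beat 4 (L): throw ball4 h=5 -> lands@9:R; in-air after throw: [b2@5:R b1@6:L b3@7:R b4@9:R]
Beat 5 (R): throw ball2 h=6 -> lands@11:R; in-air after throw: [b1@6:L b3@7:R b4@9:R b2@11:R]
Beat 6 (L): throw ball1 h=2 -> lands@8:L; in-air after throw: [b3@7:R b1@8:L b4@9:R b2@11:R]
Beat 7 (R): throw ball3 h=5 -> lands@12:L; in-air after throw: [b1@8:L b4@9:R b2@11:R b3@12:L]
Beat 8 (L): throw ball1 h=2 -> lands@10:L; in-air after throw: [b4@9:R b1@10:L b2@11:R b3@12:L]
Ball 1: thrown@0 h=6 -> first land @6; rethrown@6 h=2 -> second land @8

Answer: 6 8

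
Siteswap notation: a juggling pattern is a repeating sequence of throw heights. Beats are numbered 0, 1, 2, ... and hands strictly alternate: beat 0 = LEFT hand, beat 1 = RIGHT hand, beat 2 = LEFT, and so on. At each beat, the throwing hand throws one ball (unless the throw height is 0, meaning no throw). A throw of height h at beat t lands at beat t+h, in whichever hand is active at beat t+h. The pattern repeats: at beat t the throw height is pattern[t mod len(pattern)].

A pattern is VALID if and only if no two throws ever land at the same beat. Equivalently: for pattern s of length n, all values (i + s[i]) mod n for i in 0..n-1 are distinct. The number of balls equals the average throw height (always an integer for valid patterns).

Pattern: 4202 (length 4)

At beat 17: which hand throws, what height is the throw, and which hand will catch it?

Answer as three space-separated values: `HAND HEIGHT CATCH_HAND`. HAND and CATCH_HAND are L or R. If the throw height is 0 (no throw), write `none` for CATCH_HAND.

Answer: R 2 R

Derivation:
Beat 17: 17 mod 2 = 1, so hand = R
Throw height = pattern[17 mod 4] = pattern[1] = 2
Lands at beat 17+2=19, 19 mod 2 = 1, so catch hand = R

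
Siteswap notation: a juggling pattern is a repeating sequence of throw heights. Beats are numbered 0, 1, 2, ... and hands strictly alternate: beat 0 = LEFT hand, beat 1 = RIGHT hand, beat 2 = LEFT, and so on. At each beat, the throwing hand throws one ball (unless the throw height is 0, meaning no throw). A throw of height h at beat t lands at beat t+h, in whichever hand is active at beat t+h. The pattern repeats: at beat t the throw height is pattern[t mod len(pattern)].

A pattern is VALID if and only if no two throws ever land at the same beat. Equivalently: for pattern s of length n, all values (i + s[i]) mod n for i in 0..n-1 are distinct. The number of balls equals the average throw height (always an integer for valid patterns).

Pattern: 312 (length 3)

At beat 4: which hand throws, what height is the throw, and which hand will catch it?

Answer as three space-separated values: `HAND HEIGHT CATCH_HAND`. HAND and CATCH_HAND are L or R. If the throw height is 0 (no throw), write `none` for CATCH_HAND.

Beat 4: 4 mod 2 = 0, so hand = L
Throw height = pattern[4 mod 3] = pattern[1] = 1
Lands at beat 4+1=5, 5 mod 2 = 1, so catch hand = R

Answer: L 1 R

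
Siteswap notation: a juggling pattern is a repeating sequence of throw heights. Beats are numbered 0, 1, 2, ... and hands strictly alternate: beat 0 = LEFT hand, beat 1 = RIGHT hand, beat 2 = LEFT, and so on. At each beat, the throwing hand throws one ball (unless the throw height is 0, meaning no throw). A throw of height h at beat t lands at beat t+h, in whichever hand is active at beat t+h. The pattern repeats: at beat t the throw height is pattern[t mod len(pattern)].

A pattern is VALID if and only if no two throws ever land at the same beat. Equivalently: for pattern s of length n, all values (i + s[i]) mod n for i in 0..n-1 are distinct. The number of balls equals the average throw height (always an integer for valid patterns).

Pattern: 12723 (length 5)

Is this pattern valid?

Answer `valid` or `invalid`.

Answer: valid

Derivation:
i=0: (i + s[i]) mod n = (0 + 1) mod 5 = 1
i=1: (i + s[i]) mod n = (1 + 2) mod 5 = 3
i=2: (i + s[i]) mod n = (2 + 7) mod 5 = 4
i=3: (i + s[i]) mod n = (3 + 2) mod 5 = 0
i=4: (i + s[i]) mod n = (4 + 3) mod 5 = 2
Residues: [1, 3, 4, 0, 2], distinct: True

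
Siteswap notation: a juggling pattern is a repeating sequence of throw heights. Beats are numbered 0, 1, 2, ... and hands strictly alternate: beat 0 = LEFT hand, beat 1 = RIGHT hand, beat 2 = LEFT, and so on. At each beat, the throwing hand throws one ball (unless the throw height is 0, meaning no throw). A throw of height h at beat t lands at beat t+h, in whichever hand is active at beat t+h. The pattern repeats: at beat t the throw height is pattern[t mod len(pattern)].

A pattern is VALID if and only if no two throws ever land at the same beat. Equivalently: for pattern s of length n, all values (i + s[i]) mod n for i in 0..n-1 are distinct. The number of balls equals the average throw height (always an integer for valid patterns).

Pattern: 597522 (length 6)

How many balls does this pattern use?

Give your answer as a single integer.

Answer: 5

Derivation:
Pattern = [5, 9, 7, 5, 2, 2], length n = 6
  position 0: throw height = 5, running sum = 5
  position 1: throw height = 9, running sum = 14
  position 2: throw height = 7, running sum = 21
  position 3: throw height = 5, running sum = 26
  position 4: throw height = 2, running sum = 28
  position 5: throw height = 2, running sum = 30
Total sum = 30; balls = sum / n = 30 / 6 = 5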